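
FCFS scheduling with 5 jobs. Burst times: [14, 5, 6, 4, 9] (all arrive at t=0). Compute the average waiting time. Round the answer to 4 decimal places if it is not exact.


FCFS order (as given): [14, 5, 6, 4, 9]
Waiting times:
  Job 1: wait = 0
  Job 2: wait = 14
  Job 3: wait = 19
  Job 4: wait = 25
  Job 5: wait = 29
Sum of waiting times = 87
Average waiting time = 87/5 = 17.4

17.4


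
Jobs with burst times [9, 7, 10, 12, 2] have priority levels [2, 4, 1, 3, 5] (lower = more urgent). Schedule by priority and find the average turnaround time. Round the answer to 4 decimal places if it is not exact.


Sort by priority (ascending = highest first):
Order: [(1, 10), (2, 9), (3, 12), (4, 7), (5, 2)]
Completion times:
  Priority 1, burst=10, C=10
  Priority 2, burst=9, C=19
  Priority 3, burst=12, C=31
  Priority 4, burst=7, C=38
  Priority 5, burst=2, C=40
Average turnaround = 138/5 = 27.6

27.6


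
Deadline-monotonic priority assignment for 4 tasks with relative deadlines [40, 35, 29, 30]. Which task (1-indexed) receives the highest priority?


Sort tasks by relative deadline (ascending):
  Task 3: deadline = 29
  Task 4: deadline = 30
  Task 2: deadline = 35
  Task 1: deadline = 40
Priority order (highest first): [3, 4, 2, 1]
Highest priority task = 3

3


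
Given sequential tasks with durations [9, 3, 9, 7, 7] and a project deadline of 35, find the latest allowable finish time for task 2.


LF(activity 2) = deadline - sum of successor durations
Successors: activities 3 through 5 with durations [9, 7, 7]
Sum of successor durations = 23
LF = 35 - 23 = 12

12


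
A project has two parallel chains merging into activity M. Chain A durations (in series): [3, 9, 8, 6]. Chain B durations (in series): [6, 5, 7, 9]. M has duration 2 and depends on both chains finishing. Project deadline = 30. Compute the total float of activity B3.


Forward pass: ES(B3) = sum of predecessors on chain B = 11
EF = ES + duration = 11 + 7 = 18
Backward pass: LF(M) = deadline = 30; LS(M) = 30 - 2 = 28
LF(B3) = LS(M) - sum(successors on chain B) = 28 - 9 = 19
LS = LF - duration = 19 - 7 = 12
Total float = LS - ES = 12 - 11 = 1

1


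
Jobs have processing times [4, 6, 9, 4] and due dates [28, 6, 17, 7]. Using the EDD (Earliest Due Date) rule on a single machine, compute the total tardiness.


Sort by due date (EDD order): [(6, 6), (4, 7), (9, 17), (4, 28)]
Compute completion times and tardiness:
  Job 1: p=6, d=6, C=6, tardiness=max(0,6-6)=0
  Job 2: p=4, d=7, C=10, tardiness=max(0,10-7)=3
  Job 3: p=9, d=17, C=19, tardiness=max(0,19-17)=2
  Job 4: p=4, d=28, C=23, tardiness=max(0,23-28)=0
Total tardiness = 5

5


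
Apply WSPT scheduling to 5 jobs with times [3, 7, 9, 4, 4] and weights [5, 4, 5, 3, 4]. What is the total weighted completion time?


Compute p/w ratios and sort ascending (WSPT): [(3, 5), (4, 4), (4, 3), (7, 4), (9, 5)]
Compute weighted completion times:
  Job (p=3,w=5): C=3, w*C=5*3=15
  Job (p=4,w=4): C=7, w*C=4*7=28
  Job (p=4,w=3): C=11, w*C=3*11=33
  Job (p=7,w=4): C=18, w*C=4*18=72
  Job (p=9,w=5): C=27, w*C=5*27=135
Total weighted completion time = 283

283


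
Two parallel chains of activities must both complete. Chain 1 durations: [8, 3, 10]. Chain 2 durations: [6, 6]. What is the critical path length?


Path A total = 8 + 3 + 10 = 21
Path B total = 6 + 6 = 12
Critical path = longest path = max(21, 12) = 21

21


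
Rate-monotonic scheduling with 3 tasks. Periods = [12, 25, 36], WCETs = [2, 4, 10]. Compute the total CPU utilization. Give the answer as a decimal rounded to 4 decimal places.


Compute individual utilizations (exact fractions):
  Task 1: C/T = 2/12 = 1/6 (approx. 0.1667)
  Task 2: C/T = 4/25 (approx. 0.16)
  Task 3: C/T = 10/36 = 5/18 (approx. 0.2778)
Total utilization U = 1/6 + 4/25 + 5/18 = 136/225
Rounded to 4 decimal places: U = 0.6044
RM (Liu & Layland) bound for 3 tasks = 0.779763; compare with U = 136/225 (approx. 0.604444)
U <= bound, so schedulable by RM sufficient condition.

0.6044


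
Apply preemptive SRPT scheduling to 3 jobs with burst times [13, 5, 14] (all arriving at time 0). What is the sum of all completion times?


Since all jobs arrive at t=0, SRPT equals SPT ordering.
SPT order: [5, 13, 14]
Completion times:
  Job 1: p=5, C=5
  Job 2: p=13, C=18
  Job 3: p=14, C=32
Total completion time = 5 + 18 + 32 = 55

55


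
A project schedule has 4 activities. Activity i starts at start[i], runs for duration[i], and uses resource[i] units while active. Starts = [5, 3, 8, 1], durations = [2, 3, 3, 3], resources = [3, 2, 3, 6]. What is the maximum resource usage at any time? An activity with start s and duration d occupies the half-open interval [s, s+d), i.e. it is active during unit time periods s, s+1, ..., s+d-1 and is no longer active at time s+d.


Each activity i is active on [start_i, start_i + duration_i).
Compute total resource usage per time slot:
  t=0: active resources = [], total = 0
  t=1: active resources = [6], total = 6
  t=2: active resources = [6], total = 6
  t=3: active resources = [2, 6], total = 8
  t=4: active resources = [2], total = 2
  t=5: active resources = [3, 2], total = 5
  t=6: active resources = [3], total = 3
  t=7: active resources = [], total = 0
  t=8: active resources = [3], total = 3
  t=9: active resources = [3], total = 3
  t=10: active resources = [3], total = 3
Peak resource demand = 8

8


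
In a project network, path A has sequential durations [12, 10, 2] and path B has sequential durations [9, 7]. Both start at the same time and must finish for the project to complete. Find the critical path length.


Path A total = 12 + 10 + 2 = 24
Path B total = 9 + 7 = 16
Critical path = longest path = max(24, 16) = 24

24


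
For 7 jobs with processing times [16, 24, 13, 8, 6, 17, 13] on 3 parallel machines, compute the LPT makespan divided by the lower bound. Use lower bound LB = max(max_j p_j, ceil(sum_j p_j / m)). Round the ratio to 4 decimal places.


LPT order: [24, 17, 16, 13, 13, 8, 6]
Machine loads after assignment: [32, 30, 35]
LPT makespan = 35
Lower bound = max(max_job, ceil(total/3)) = max(24, 33) = 33
Ratio = 35 / 33 = 1.0606

1.0606


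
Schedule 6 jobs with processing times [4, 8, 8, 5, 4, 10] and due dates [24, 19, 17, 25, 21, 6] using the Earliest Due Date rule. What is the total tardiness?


Sort by due date (EDD order): [(10, 6), (8, 17), (8, 19), (4, 21), (4, 24), (5, 25)]
Compute completion times and tardiness:
  Job 1: p=10, d=6, C=10, tardiness=max(0,10-6)=4
  Job 2: p=8, d=17, C=18, tardiness=max(0,18-17)=1
  Job 3: p=8, d=19, C=26, tardiness=max(0,26-19)=7
  Job 4: p=4, d=21, C=30, tardiness=max(0,30-21)=9
  Job 5: p=4, d=24, C=34, tardiness=max(0,34-24)=10
  Job 6: p=5, d=25, C=39, tardiness=max(0,39-25)=14
Total tardiness = 45

45


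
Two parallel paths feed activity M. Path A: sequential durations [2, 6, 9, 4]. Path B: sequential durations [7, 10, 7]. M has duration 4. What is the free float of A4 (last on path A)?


ES(A4) = sum of predecessors on chain A = 17
EF(A4) = ES + duration = 17 + 4 = 21
Successor of A4 is M. ES(M) = max(sum(A), sum(B)) = max(21, 24) = 24
Free float = ES(successor) - EF(current) = 24 - 21 = 3

3


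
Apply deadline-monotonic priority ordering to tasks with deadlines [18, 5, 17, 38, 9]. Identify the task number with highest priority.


Sort tasks by relative deadline (ascending):
  Task 2: deadline = 5
  Task 5: deadline = 9
  Task 3: deadline = 17
  Task 1: deadline = 18
  Task 4: deadline = 38
Priority order (highest first): [2, 5, 3, 1, 4]
Highest priority task = 2

2


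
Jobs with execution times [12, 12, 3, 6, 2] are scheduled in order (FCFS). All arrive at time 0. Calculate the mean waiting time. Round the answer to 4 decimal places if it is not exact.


FCFS order (as given): [12, 12, 3, 6, 2]
Waiting times:
  Job 1: wait = 0
  Job 2: wait = 12
  Job 3: wait = 24
  Job 4: wait = 27
  Job 5: wait = 33
Sum of waiting times = 96
Average waiting time = 96/5 = 19.2

19.2


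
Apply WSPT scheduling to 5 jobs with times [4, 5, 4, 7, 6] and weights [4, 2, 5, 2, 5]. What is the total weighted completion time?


Compute p/w ratios and sort ascending (WSPT): [(4, 5), (4, 4), (6, 5), (5, 2), (7, 2)]
Compute weighted completion times:
  Job (p=4,w=5): C=4, w*C=5*4=20
  Job (p=4,w=4): C=8, w*C=4*8=32
  Job (p=6,w=5): C=14, w*C=5*14=70
  Job (p=5,w=2): C=19, w*C=2*19=38
  Job (p=7,w=2): C=26, w*C=2*26=52
Total weighted completion time = 212

212


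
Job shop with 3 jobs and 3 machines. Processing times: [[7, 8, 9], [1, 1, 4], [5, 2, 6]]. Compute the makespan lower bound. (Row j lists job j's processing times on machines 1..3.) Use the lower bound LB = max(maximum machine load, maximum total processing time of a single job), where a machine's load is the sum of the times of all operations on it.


Machine loads:
  Machine 1: 7 + 1 + 5 = 13
  Machine 2: 8 + 1 + 2 = 11
  Machine 3: 9 + 4 + 6 = 19
Max machine load = 19
Job totals:
  Job 1: 24
  Job 2: 6
  Job 3: 13
Max job total = 24
Lower bound = max(19, 24) = 24

24


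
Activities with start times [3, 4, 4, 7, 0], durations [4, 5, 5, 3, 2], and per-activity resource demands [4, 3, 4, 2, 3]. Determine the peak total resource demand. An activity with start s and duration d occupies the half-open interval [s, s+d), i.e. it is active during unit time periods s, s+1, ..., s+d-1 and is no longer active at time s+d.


Each activity i is active on [start_i, start_i + duration_i).
Compute total resource usage per time slot:
  t=0: active resources = [3], total = 3
  t=1: active resources = [3], total = 3
  t=2: active resources = [], total = 0
  t=3: active resources = [4], total = 4
  t=4: active resources = [4, 3, 4], total = 11
  t=5: active resources = [4, 3, 4], total = 11
  t=6: active resources = [4, 3, 4], total = 11
  t=7: active resources = [3, 4, 2], total = 9
  t=8: active resources = [3, 4, 2], total = 9
  t=9: active resources = [2], total = 2
Peak resource demand = 11

11


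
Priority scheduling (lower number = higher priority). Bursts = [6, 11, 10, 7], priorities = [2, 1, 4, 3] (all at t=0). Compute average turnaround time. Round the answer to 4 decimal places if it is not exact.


Sort by priority (ascending = highest first):
Order: [(1, 11), (2, 6), (3, 7), (4, 10)]
Completion times:
  Priority 1, burst=11, C=11
  Priority 2, burst=6, C=17
  Priority 3, burst=7, C=24
  Priority 4, burst=10, C=34
Average turnaround = 86/4 = 21.5

21.5


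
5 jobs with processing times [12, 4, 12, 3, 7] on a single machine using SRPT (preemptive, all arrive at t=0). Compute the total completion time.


Since all jobs arrive at t=0, SRPT equals SPT ordering.
SPT order: [3, 4, 7, 12, 12]
Completion times:
  Job 1: p=3, C=3
  Job 2: p=4, C=7
  Job 3: p=7, C=14
  Job 4: p=12, C=26
  Job 5: p=12, C=38
Total completion time = 3 + 7 + 14 + 26 + 38 = 88

88


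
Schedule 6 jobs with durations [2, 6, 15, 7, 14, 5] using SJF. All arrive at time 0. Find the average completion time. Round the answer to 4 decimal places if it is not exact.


SJF order (ascending): [2, 5, 6, 7, 14, 15]
Completion times:
  Job 1: burst=2, C=2
  Job 2: burst=5, C=7
  Job 3: burst=6, C=13
  Job 4: burst=7, C=20
  Job 5: burst=14, C=34
  Job 6: burst=15, C=49
Average completion = 125/6 = 20.8333

20.8333


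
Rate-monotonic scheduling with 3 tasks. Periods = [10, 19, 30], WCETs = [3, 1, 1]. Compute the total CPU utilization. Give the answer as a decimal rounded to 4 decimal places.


Compute individual utilizations (exact fractions):
  Task 1: C/T = 3/10 (approx. 0.3)
  Task 2: C/T = 1/19 (approx. 0.0526)
  Task 3: C/T = 1/30 (approx. 0.0333)
Total utilization U = 3/10 + 1/19 + 1/30 = 22/57
Rounded to 4 decimal places: U = 0.3860
RM (Liu & Layland) bound for 3 tasks = 0.779763; compare with U = 22/57 (approx. 0.385965)
U <= bound, so schedulable by RM sufficient condition.

0.3860


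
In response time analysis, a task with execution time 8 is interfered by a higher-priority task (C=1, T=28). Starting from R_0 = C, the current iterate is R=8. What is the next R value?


R_next = C + ceil(R_prev / T_hp) * C_hp
ceil(8 / 28) = ceil(0.2857) = 1
Interference = 1 * 1 = 1
R_next = 8 + 1 = 9

9


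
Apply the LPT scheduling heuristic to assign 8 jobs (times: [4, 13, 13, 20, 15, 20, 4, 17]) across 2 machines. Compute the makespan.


Sort jobs in decreasing order (LPT): [20, 20, 17, 15, 13, 13, 4, 4]
Assign each job to the least loaded machine:
  Machine 1: jobs [20, 17, 13, 4], load = 54
  Machine 2: jobs [20, 15, 13, 4], load = 52
Makespan = max load = 54

54


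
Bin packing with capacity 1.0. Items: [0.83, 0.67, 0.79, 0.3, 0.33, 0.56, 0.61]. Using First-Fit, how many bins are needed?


Place items sequentially using First-Fit:
  Item 0.83 -> new Bin 1
  Item 0.67 -> new Bin 2
  Item 0.79 -> new Bin 3
  Item 0.3 -> Bin 2 (now 0.97)
  Item 0.33 -> new Bin 4
  Item 0.56 -> Bin 4 (now 0.89)
  Item 0.61 -> new Bin 5
Total bins used = 5

5


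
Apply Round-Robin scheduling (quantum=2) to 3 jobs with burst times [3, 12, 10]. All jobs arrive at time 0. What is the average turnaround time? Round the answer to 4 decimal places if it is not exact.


Time quantum = 2
Execution trace:
  J1 runs 2 units, time = 2
  J2 runs 2 units, time = 4
  J3 runs 2 units, time = 6
  J1 runs 1 units, time = 7
  J2 runs 2 units, time = 9
  J3 runs 2 units, time = 11
  J2 runs 2 units, time = 13
  J3 runs 2 units, time = 15
  J2 runs 2 units, time = 17
  J3 runs 2 units, time = 19
  J2 runs 2 units, time = 21
  J3 runs 2 units, time = 23
  J2 runs 2 units, time = 25
Finish times: [7, 25, 23]
Average turnaround = 55/3 = 18.3333

18.3333


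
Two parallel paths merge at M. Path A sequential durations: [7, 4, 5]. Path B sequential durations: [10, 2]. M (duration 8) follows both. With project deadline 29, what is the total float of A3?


Forward pass: ES(A3) = sum of predecessors on chain A = 11
EF = ES + duration = 11 + 5 = 16
Backward pass: LF(M) = deadline = 29; LS(M) = 29 - 8 = 21
LF(A3) = LS(M) - sum(successors on chain A) = 21 - 0 = 21
LS = LF - duration = 21 - 5 = 16
Total float = LS - ES = 16 - 11 = 5

5


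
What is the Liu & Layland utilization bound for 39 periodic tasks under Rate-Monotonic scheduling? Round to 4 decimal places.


Compute 2^(1/39) = 1.0179318843
Subtract 1: 1.0179318843 - 1 = 0.0179318843
Multiply by n: 39 * 0.0179318843 = 0.6993434877
Round to 4 dp: 0.6993

0.6993


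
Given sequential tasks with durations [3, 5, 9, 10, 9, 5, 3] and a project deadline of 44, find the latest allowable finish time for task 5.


LF(activity 5) = deadline - sum of successor durations
Successors: activities 6 through 7 with durations [5, 3]
Sum of successor durations = 8
LF = 44 - 8 = 36

36


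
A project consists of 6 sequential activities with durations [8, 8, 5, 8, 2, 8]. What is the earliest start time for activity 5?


Activity 5 starts after activities 1 through 4 complete.
Predecessor durations: [8, 8, 5, 8]
ES = 8 + 8 + 5 + 8 = 29

29


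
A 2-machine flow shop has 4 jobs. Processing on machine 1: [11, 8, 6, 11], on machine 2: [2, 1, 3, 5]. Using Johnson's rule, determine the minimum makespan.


Apply Johnson's rule:
  Group 1 (a <= b): []
  Group 2 (a > b): [(4, 11, 5), (3, 6, 3), (1, 11, 2), (2, 8, 1)]
Optimal job order: [4, 3, 1, 2]
Schedule:
  Job 4: M1 done at 11, M2 done at 16
  Job 3: M1 done at 17, M2 done at 20
  Job 1: M1 done at 28, M2 done at 30
  Job 2: M1 done at 36, M2 done at 37
Makespan = 37

37


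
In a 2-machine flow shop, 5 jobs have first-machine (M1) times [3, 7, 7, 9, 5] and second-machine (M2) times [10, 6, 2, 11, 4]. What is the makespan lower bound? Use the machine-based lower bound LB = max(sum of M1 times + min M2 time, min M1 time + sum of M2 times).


LB1 = sum(M1 times) + min(M2 times) = 31 + 2 = 33
LB2 = min(M1 times) + sum(M2 times) = 3 + 33 = 36
Lower bound = max(LB1, LB2) = max(33, 36) = 36

36


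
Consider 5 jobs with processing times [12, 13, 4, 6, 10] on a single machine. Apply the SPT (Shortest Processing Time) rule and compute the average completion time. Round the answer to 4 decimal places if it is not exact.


Sort jobs by processing time (SPT order): [4, 6, 10, 12, 13]
Compute completion times sequentially:
  Job 1: processing = 4, completes at 4
  Job 2: processing = 6, completes at 10
  Job 3: processing = 10, completes at 20
  Job 4: processing = 12, completes at 32
  Job 5: processing = 13, completes at 45
Sum of completion times = 111
Average completion time = 111/5 = 22.2

22.2


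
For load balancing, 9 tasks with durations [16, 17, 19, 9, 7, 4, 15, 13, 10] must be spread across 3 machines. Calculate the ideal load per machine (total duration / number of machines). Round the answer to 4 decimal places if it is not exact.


Total processing time = 16 + 17 + 19 + 9 + 7 + 4 + 15 + 13 + 10 = 110
Number of machines = 3
Ideal balanced load = 110 / 3 = 36.6667

36.6667


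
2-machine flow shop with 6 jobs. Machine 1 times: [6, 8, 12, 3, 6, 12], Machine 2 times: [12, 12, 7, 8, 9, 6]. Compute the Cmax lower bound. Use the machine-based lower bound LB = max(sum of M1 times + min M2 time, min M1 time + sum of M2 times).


LB1 = sum(M1 times) + min(M2 times) = 47 + 6 = 53
LB2 = min(M1 times) + sum(M2 times) = 3 + 54 = 57
Lower bound = max(LB1, LB2) = max(53, 57) = 57

57


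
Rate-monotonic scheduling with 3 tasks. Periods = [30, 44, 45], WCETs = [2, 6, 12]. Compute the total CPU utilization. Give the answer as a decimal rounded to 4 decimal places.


Compute individual utilizations (exact fractions):
  Task 1: C/T = 2/30 = 1/15 (approx. 0.0667)
  Task 2: C/T = 6/44 = 3/22 (approx. 0.1364)
  Task 3: C/T = 12/45 = 4/15 (approx. 0.2667)
Total utilization U = 1/15 + 3/22 + 4/15 = 31/66
Rounded to 4 decimal places: U = 0.4697
RM (Liu & Layland) bound for 3 tasks = 0.779763; compare with U = 31/66 (approx. 0.469697)
U <= bound, so schedulable by RM sufficient condition.

0.4697


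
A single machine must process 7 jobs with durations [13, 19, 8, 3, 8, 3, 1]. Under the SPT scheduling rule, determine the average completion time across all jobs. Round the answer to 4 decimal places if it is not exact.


Sort jobs by processing time (SPT order): [1, 3, 3, 8, 8, 13, 19]
Compute completion times sequentially:
  Job 1: processing = 1, completes at 1
  Job 2: processing = 3, completes at 4
  Job 3: processing = 3, completes at 7
  Job 4: processing = 8, completes at 15
  Job 5: processing = 8, completes at 23
  Job 6: processing = 13, completes at 36
  Job 7: processing = 19, completes at 55
Sum of completion times = 141
Average completion time = 141/7 = 20.1429

20.1429


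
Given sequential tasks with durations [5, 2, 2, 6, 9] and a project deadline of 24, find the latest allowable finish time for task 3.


LF(activity 3) = deadline - sum of successor durations
Successors: activities 4 through 5 with durations [6, 9]
Sum of successor durations = 15
LF = 24 - 15 = 9

9


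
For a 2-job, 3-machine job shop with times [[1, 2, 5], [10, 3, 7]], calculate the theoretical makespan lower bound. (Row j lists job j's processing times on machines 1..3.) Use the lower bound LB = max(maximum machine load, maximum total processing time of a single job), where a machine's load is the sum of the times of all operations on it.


Machine loads:
  Machine 1: 1 + 10 = 11
  Machine 2: 2 + 3 = 5
  Machine 3: 5 + 7 = 12
Max machine load = 12
Job totals:
  Job 1: 8
  Job 2: 20
Max job total = 20
Lower bound = max(12, 20) = 20

20


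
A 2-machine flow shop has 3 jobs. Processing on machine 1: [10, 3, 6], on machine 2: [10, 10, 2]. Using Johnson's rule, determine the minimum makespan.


Apply Johnson's rule:
  Group 1 (a <= b): [(2, 3, 10), (1, 10, 10)]
  Group 2 (a > b): [(3, 6, 2)]
Optimal job order: [2, 1, 3]
Schedule:
  Job 2: M1 done at 3, M2 done at 13
  Job 1: M1 done at 13, M2 done at 23
  Job 3: M1 done at 19, M2 done at 25
Makespan = 25

25


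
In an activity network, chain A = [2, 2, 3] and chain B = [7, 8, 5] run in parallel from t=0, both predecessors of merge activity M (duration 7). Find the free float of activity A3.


ES(A3) = sum of predecessors on chain A = 4
EF(A3) = ES + duration = 4 + 3 = 7
Successor of A3 is M. ES(M) = max(sum(A), sum(B)) = max(7, 20) = 20
Free float = ES(successor) - EF(current) = 20 - 7 = 13

13


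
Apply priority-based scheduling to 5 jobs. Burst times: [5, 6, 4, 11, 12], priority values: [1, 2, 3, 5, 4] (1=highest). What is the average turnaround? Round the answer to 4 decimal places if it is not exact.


Sort by priority (ascending = highest first):
Order: [(1, 5), (2, 6), (3, 4), (4, 12), (5, 11)]
Completion times:
  Priority 1, burst=5, C=5
  Priority 2, burst=6, C=11
  Priority 3, burst=4, C=15
  Priority 4, burst=12, C=27
  Priority 5, burst=11, C=38
Average turnaround = 96/5 = 19.2

19.2


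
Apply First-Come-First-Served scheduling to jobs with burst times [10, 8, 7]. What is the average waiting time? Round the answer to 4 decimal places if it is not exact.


FCFS order (as given): [10, 8, 7]
Waiting times:
  Job 1: wait = 0
  Job 2: wait = 10
  Job 3: wait = 18
Sum of waiting times = 28
Average waiting time = 28/3 = 9.3333

9.3333


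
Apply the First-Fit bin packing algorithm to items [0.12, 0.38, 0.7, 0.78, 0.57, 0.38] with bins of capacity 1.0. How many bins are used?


Place items sequentially using First-Fit:
  Item 0.12 -> new Bin 1
  Item 0.38 -> Bin 1 (now 0.5)
  Item 0.7 -> new Bin 2
  Item 0.78 -> new Bin 3
  Item 0.57 -> new Bin 4
  Item 0.38 -> Bin 1 (now 0.88)
Total bins used = 4

4


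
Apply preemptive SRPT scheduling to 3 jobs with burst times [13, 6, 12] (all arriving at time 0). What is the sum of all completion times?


Since all jobs arrive at t=0, SRPT equals SPT ordering.
SPT order: [6, 12, 13]
Completion times:
  Job 1: p=6, C=6
  Job 2: p=12, C=18
  Job 3: p=13, C=31
Total completion time = 6 + 18 + 31 = 55

55


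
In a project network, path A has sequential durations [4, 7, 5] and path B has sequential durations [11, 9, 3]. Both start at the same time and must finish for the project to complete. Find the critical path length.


Path A total = 4 + 7 + 5 = 16
Path B total = 11 + 9 + 3 = 23
Critical path = longest path = max(16, 23) = 23

23


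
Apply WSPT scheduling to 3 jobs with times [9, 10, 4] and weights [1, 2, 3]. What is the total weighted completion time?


Compute p/w ratios and sort ascending (WSPT): [(4, 3), (10, 2), (9, 1)]
Compute weighted completion times:
  Job (p=4,w=3): C=4, w*C=3*4=12
  Job (p=10,w=2): C=14, w*C=2*14=28
  Job (p=9,w=1): C=23, w*C=1*23=23
Total weighted completion time = 63

63


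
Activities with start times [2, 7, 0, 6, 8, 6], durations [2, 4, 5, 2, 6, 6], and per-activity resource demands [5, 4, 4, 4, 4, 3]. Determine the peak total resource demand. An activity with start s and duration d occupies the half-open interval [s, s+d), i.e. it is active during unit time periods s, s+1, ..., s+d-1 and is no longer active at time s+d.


Each activity i is active on [start_i, start_i + duration_i).
Compute total resource usage per time slot:
  t=0: active resources = [4], total = 4
  t=1: active resources = [4], total = 4
  t=2: active resources = [5, 4], total = 9
  t=3: active resources = [5, 4], total = 9
  t=4: active resources = [4], total = 4
  t=5: active resources = [], total = 0
  t=6: active resources = [4, 3], total = 7
  t=7: active resources = [4, 4, 3], total = 11
  t=8: active resources = [4, 4, 3], total = 11
  t=9: active resources = [4, 4, 3], total = 11
  t=10: active resources = [4, 4, 3], total = 11
  t=11: active resources = [4, 3], total = 7
  t=12: active resources = [4], total = 4
  t=13: active resources = [4], total = 4
Peak resource demand = 11

11


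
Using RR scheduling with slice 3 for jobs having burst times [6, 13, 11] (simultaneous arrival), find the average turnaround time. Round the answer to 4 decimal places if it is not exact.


Time quantum = 3
Execution trace:
  J1 runs 3 units, time = 3
  J2 runs 3 units, time = 6
  J3 runs 3 units, time = 9
  J1 runs 3 units, time = 12
  J2 runs 3 units, time = 15
  J3 runs 3 units, time = 18
  J2 runs 3 units, time = 21
  J3 runs 3 units, time = 24
  J2 runs 3 units, time = 27
  J3 runs 2 units, time = 29
  J2 runs 1 units, time = 30
Finish times: [12, 30, 29]
Average turnaround = 71/3 = 23.6667

23.6667


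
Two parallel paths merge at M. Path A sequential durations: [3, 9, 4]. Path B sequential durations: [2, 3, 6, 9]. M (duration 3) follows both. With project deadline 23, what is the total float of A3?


Forward pass: ES(A3) = sum of predecessors on chain A = 12
EF = ES + duration = 12 + 4 = 16
Backward pass: LF(M) = deadline = 23; LS(M) = 23 - 3 = 20
LF(A3) = LS(M) - sum(successors on chain A) = 20 - 0 = 20
LS = LF - duration = 20 - 4 = 16
Total float = LS - ES = 16 - 12 = 4

4


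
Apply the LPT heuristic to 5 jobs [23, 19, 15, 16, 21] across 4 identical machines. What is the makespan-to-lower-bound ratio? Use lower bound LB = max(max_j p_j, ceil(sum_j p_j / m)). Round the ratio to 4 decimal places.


LPT order: [23, 21, 19, 16, 15]
Machine loads after assignment: [23, 21, 19, 31]
LPT makespan = 31
Lower bound = max(max_job, ceil(total/4)) = max(23, 24) = 24
Ratio = 31 / 24 = 1.2917

1.2917


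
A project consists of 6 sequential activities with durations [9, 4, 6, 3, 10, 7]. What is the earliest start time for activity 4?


Activity 4 starts after activities 1 through 3 complete.
Predecessor durations: [9, 4, 6]
ES = 9 + 4 + 6 = 19

19


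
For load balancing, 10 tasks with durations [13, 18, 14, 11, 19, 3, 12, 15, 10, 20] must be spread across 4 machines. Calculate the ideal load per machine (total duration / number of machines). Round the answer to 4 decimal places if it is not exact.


Total processing time = 13 + 18 + 14 + 11 + 19 + 3 + 12 + 15 + 10 + 20 = 135
Number of machines = 4
Ideal balanced load = 135 / 4 = 33.75

33.75


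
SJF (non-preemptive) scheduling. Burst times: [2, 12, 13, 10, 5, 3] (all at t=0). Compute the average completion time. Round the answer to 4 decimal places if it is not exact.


SJF order (ascending): [2, 3, 5, 10, 12, 13]
Completion times:
  Job 1: burst=2, C=2
  Job 2: burst=3, C=5
  Job 3: burst=5, C=10
  Job 4: burst=10, C=20
  Job 5: burst=12, C=32
  Job 6: burst=13, C=45
Average completion = 114/6 = 19.0

19.0


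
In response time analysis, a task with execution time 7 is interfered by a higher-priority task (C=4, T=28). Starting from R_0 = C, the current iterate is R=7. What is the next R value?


R_next = C + ceil(R_prev / T_hp) * C_hp
ceil(7 / 28) = ceil(0.25) = 1
Interference = 1 * 4 = 4
R_next = 7 + 4 = 11

11


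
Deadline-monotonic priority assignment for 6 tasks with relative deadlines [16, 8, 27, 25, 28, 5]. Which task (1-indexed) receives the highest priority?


Sort tasks by relative deadline (ascending):
  Task 6: deadline = 5
  Task 2: deadline = 8
  Task 1: deadline = 16
  Task 4: deadline = 25
  Task 3: deadline = 27
  Task 5: deadline = 28
Priority order (highest first): [6, 2, 1, 4, 3, 5]
Highest priority task = 6

6


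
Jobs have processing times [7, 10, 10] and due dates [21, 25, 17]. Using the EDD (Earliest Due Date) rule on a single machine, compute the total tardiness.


Sort by due date (EDD order): [(10, 17), (7, 21), (10, 25)]
Compute completion times and tardiness:
  Job 1: p=10, d=17, C=10, tardiness=max(0,10-17)=0
  Job 2: p=7, d=21, C=17, tardiness=max(0,17-21)=0
  Job 3: p=10, d=25, C=27, tardiness=max(0,27-25)=2
Total tardiness = 2

2


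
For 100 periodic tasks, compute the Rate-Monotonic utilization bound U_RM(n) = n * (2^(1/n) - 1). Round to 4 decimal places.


Compute 2^(1/100) = 1.0069555501
Subtract 1: 1.0069555501 - 1 = 0.0069555501
Multiply by n: 100 * 0.0069555501 = 0.6955550100
Round to 4 dp: 0.6956

0.6956


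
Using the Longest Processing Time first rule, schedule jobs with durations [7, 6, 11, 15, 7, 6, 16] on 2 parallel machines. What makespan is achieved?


Sort jobs in decreasing order (LPT): [16, 15, 11, 7, 7, 6, 6]
Assign each job to the least loaded machine:
  Machine 1: jobs [16, 7, 7, 6], load = 36
  Machine 2: jobs [15, 11, 6], load = 32
Makespan = max load = 36

36


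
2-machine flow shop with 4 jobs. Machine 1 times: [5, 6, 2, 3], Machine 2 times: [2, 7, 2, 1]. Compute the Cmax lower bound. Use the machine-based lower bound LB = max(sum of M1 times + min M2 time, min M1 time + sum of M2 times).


LB1 = sum(M1 times) + min(M2 times) = 16 + 1 = 17
LB2 = min(M1 times) + sum(M2 times) = 2 + 12 = 14
Lower bound = max(LB1, LB2) = max(17, 14) = 17

17


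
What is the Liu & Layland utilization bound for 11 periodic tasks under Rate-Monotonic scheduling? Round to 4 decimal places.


Compute 2^(1/11) = 1.0650410894
Subtract 1: 1.0650410894 - 1 = 0.0650410894
Multiply by n: 11 * 0.0650410894 = 0.7154519834
Round to 4 dp: 0.7155

0.7155


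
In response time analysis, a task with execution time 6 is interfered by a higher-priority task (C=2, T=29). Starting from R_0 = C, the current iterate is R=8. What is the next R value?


R_next = C + ceil(R_prev / T_hp) * C_hp
ceil(8 / 29) = ceil(0.2759) = 1
Interference = 1 * 2 = 2
R_next = 6 + 2 = 8
R_next = R_prev, so the iteration has converged (response time = 8).

8


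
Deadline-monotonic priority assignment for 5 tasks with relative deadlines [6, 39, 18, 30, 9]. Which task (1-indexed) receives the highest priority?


Sort tasks by relative deadline (ascending):
  Task 1: deadline = 6
  Task 5: deadline = 9
  Task 3: deadline = 18
  Task 4: deadline = 30
  Task 2: deadline = 39
Priority order (highest first): [1, 5, 3, 4, 2]
Highest priority task = 1

1


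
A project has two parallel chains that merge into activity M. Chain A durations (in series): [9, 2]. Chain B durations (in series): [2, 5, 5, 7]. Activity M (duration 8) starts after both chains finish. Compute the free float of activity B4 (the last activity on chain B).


ES(B4) = sum of predecessors on chain B = 12
EF(B4) = ES + duration = 12 + 7 = 19
Successor of B4 is M. ES(M) = max(sum(A), sum(B)) = max(11, 19) = 19
Free float = ES(successor) - EF(current) = 19 - 19 = 0

0


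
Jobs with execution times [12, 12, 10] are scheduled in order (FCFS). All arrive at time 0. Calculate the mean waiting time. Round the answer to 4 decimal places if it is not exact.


FCFS order (as given): [12, 12, 10]
Waiting times:
  Job 1: wait = 0
  Job 2: wait = 12
  Job 3: wait = 24
Sum of waiting times = 36
Average waiting time = 36/3 = 12.0

12.0


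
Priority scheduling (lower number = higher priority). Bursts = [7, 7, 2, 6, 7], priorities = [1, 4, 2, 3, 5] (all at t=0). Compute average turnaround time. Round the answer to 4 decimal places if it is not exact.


Sort by priority (ascending = highest first):
Order: [(1, 7), (2, 2), (3, 6), (4, 7), (5, 7)]
Completion times:
  Priority 1, burst=7, C=7
  Priority 2, burst=2, C=9
  Priority 3, burst=6, C=15
  Priority 4, burst=7, C=22
  Priority 5, burst=7, C=29
Average turnaround = 82/5 = 16.4

16.4


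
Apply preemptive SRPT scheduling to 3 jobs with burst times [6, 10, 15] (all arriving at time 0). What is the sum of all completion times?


Since all jobs arrive at t=0, SRPT equals SPT ordering.
SPT order: [6, 10, 15]
Completion times:
  Job 1: p=6, C=6
  Job 2: p=10, C=16
  Job 3: p=15, C=31
Total completion time = 6 + 16 + 31 = 53

53


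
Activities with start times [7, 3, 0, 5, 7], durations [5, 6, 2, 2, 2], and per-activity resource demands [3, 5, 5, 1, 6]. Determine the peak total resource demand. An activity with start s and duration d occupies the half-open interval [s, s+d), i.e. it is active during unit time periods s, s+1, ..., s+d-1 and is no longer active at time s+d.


Each activity i is active on [start_i, start_i + duration_i).
Compute total resource usage per time slot:
  t=0: active resources = [5], total = 5
  t=1: active resources = [5], total = 5
  t=2: active resources = [], total = 0
  t=3: active resources = [5], total = 5
  t=4: active resources = [5], total = 5
  t=5: active resources = [5, 1], total = 6
  t=6: active resources = [5, 1], total = 6
  t=7: active resources = [3, 5, 6], total = 14
  t=8: active resources = [3, 5, 6], total = 14
  t=9: active resources = [3], total = 3
  t=10: active resources = [3], total = 3
  t=11: active resources = [3], total = 3
Peak resource demand = 14

14


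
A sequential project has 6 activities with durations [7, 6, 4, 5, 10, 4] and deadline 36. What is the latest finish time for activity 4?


LF(activity 4) = deadline - sum of successor durations
Successors: activities 5 through 6 with durations [10, 4]
Sum of successor durations = 14
LF = 36 - 14 = 22

22


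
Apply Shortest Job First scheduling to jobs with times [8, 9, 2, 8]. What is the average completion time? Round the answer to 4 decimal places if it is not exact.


SJF order (ascending): [2, 8, 8, 9]
Completion times:
  Job 1: burst=2, C=2
  Job 2: burst=8, C=10
  Job 3: burst=8, C=18
  Job 4: burst=9, C=27
Average completion = 57/4 = 14.25

14.25


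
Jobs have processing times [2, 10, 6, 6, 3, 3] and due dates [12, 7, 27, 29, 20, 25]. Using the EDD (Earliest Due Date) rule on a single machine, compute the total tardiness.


Sort by due date (EDD order): [(10, 7), (2, 12), (3, 20), (3, 25), (6, 27), (6, 29)]
Compute completion times and tardiness:
  Job 1: p=10, d=7, C=10, tardiness=max(0,10-7)=3
  Job 2: p=2, d=12, C=12, tardiness=max(0,12-12)=0
  Job 3: p=3, d=20, C=15, tardiness=max(0,15-20)=0
  Job 4: p=3, d=25, C=18, tardiness=max(0,18-25)=0
  Job 5: p=6, d=27, C=24, tardiness=max(0,24-27)=0
  Job 6: p=6, d=29, C=30, tardiness=max(0,30-29)=1
Total tardiness = 4

4


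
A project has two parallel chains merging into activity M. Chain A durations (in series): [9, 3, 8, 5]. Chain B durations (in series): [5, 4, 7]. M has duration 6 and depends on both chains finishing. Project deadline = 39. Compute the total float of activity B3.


Forward pass: ES(B3) = sum of predecessors on chain B = 9
EF = ES + duration = 9 + 7 = 16
Backward pass: LF(M) = deadline = 39; LS(M) = 39 - 6 = 33
LF(B3) = LS(M) - sum(successors on chain B) = 33 - 0 = 33
LS = LF - duration = 33 - 7 = 26
Total float = LS - ES = 26 - 9 = 17

17


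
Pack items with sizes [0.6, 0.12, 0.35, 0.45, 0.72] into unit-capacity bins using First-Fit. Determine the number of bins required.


Place items sequentially using First-Fit:
  Item 0.6 -> new Bin 1
  Item 0.12 -> Bin 1 (now 0.72)
  Item 0.35 -> new Bin 2
  Item 0.45 -> Bin 2 (now 0.8)
  Item 0.72 -> new Bin 3
Total bins used = 3

3


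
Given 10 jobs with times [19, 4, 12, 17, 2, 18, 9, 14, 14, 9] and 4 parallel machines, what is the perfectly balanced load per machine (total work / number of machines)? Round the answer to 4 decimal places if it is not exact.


Total processing time = 19 + 4 + 12 + 17 + 2 + 18 + 9 + 14 + 14 + 9 = 118
Number of machines = 4
Ideal balanced load = 118 / 4 = 29.5

29.5


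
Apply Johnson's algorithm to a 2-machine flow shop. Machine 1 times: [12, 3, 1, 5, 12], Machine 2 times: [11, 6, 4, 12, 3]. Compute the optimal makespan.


Apply Johnson's rule:
  Group 1 (a <= b): [(3, 1, 4), (2, 3, 6), (4, 5, 12)]
  Group 2 (a > b): [(1, 12, 11), (5, 12, 3)]
Optimal job order: [3, 2, 4, 1, 5]
Schedule:
  Job 3: M1 done at 1, M2 done at 5
  Job 2: M1 done at 4, M2 done at 11
  Job 4: M1 done at 9, M2 done at 23
  Job 1: M1 done at 21, M2 done at 34
  Job 5: M1 done at 33, M2 done at 37
Makespan = 37

37


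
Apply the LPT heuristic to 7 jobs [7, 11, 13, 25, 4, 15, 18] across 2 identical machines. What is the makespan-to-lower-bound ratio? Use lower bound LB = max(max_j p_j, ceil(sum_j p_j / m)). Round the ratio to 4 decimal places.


LPT order: [25, 18, 15, 13, 11, 7, 4]
Machine loads after assignment: [45, 48]
LPT makespan = 48
Lower bound = max(max_job, ceil(total/2)) = max(25, 47) = 47
Ratio = 48 / 47 = 1.0213

1.0213


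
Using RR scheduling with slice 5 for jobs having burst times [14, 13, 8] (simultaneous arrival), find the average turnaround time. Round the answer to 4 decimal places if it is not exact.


Time quantum = 5
Execution trace:
  J1 runs 5 units, time = 5
  J2 runs 5 units, time = 10
  J3 runs 5 units, time = 15
  J1 runs 5 units, time = 20
  J2 runs 5 units, time = 25
  J3 runs 3 units, time = 28
  J1 runs 4 units, time = 32
  J2 runs 3 units, time = 35
Finish times: [32, 35, 28]
Average turnaround = 95/3 = 31.6667

31.6667


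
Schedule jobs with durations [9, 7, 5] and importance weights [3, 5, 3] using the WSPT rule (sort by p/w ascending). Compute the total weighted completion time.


Compute p/w ratios and sort ascending (WSPT): [(7, 5), (5, 3), (9, 3)]
Compute weighted completion times:
  Job (p=7,w=5): C=7, w*C=5*7=35
  Job (p=5,w=3): C=12, w*C=3*12=36
  Job (p=9,w=3): C=21, w*C=3*21=63
Total weighted completion time = 134

134


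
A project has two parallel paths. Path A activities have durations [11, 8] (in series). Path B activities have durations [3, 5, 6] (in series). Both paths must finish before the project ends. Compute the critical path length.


Path A total = 11 + 8 = 19
Path B total = 3 + 5 + 6 = 14
Critical path = longest path = max(19, 14) = 19

19


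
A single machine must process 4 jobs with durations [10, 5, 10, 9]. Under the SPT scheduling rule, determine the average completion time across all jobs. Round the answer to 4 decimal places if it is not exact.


Sort jobs by processing time (SPT order): [5, 9, 10, 10]
Compute completion times sequentially:
  Job 1: processing = 5, completes at 5
  Job 2: processing = 9, completes at 14
  Job 3: processing = 10, completes at 24
  Job 4: processing = 10, completes at 34
Sum of completion times = 77
Average completion time = 77/4 = 19.25

19.25


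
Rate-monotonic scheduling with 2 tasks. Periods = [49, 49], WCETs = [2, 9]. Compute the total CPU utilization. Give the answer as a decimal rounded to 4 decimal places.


Compute individual utilizations (exact fractions):
  Task 1: C/T = 2/49 (approx. 0.0408)
  Task 2: C/T = 9/49 (approx. 0.1837)
Total utilization U = 2/49 + 9/49 = 11/49
Rounded to 4 decimal places: U = 0.2245
RM (Liu & Layland) bound for 2 tasks = 0.828427; compare with U = 11/49 (approx. 0.224490)
U <= bound, so schedulable by RM sufficient condition.

0.2245


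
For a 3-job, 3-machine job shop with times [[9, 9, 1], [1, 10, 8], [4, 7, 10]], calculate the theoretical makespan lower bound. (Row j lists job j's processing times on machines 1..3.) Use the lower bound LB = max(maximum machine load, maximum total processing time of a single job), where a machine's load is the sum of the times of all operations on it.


Machine loads:
  Machine 1: 9 + 1 + 4 = 14
  Machine 2: 9 + 10 + 7 = 26
  Machine 3: 1 + 8 + 10 = 19
Max machine load = 26
Job totals:
  Job 1: 19
  Job 2: 19
  Job 3: 21
Max job total = 21
Lower bound = max(26, 21) = 26

26


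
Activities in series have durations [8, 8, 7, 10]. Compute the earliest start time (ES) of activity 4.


Activity 4 starts after activities 1 through 3 complete.
Predecessor durations: [8, 8, 7]
ES = 8 + 8 + 7 = 23

23


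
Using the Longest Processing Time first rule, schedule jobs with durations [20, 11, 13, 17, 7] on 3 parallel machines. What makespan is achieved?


Sort jobs in decreasing order (LPT): [20, 17, 13, 11, 7]
Assign each job to the least loaded machine:
  Machine 1: jobs [20], load = 20
  Machine 2: jobs [17, 7], load = 24
  Machine 3: jobs [13, 11], load = 24
Makespan = max load = 24

24


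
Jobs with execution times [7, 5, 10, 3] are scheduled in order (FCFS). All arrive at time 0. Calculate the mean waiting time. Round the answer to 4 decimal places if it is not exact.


FCFS order (as given): [7, 5, 10, 3]
Waiting times:
  Job 1: wait = 0
  Job 2: wait = 7
  Job 3: wait = 12
  Job 4: wait = 22
Sum of waiting times = 41
Average waiting time = 41/4 = 10.25

10.25


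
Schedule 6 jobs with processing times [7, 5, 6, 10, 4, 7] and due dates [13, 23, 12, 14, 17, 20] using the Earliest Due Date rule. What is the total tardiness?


Sort by due date (EDD order): [(6, 12), (7, 13), (10, 14), (4, 17), (7, 20), (5, 23)]
Compute completion times and tardiness:
  Job 1: p=6, d=12, C=6, tardiness=max(0,6-12)=0
  Job 2: p=7, d=13, C=13, tardiness=max(0,13-13)=0
  Job 3: p=10, d=14, C=23, tardiness=max(0,23-14)=9
  Job 4: p=4, d=17, C=27, tardiness=max(0,27-17)=10
  Job 5: p=7, d=20, C=34, tardiness=max(0,34-20)=14
  Job 6: p=5, d=23, C=39, tardiness=max(0,39-23)=16
Total tardiness = 49

49
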